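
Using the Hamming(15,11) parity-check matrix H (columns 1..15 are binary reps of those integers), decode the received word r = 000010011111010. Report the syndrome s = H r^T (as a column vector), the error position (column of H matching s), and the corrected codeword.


s = (0, 1, 1, 1)^T, error position = 7, corrected codeword c = 000010111111010

Compute s = H r^T mod 2 one row at a time:
  s_1 = 1 + 1 + 1 + 1 + 1 + 0 + 1 + 0 = 6 ≡ 0 (mod 2).
  s_2 = 0 + 1 + 0 + 0 + 1 + 0 + 1 + 0 = 3 ≡ 1 (mod 2).
  s_3 = 0 + 0 + 0 + 0 + 1 + 1 + 1 + 0 = 3 ≡ 1 (mod 2).
  s_4 = 0 + 0 + 1 + 0 + 1 + 1 + 0 + 0 = 3 ≡ 1 (mod 2).
s = (0, 1, 1, 1)^T — this equals column 7 of H (binary 0111), so error is at position 7.
Correct: flip bit 7 of r = 000010011111010 to get c = 000010111111010.


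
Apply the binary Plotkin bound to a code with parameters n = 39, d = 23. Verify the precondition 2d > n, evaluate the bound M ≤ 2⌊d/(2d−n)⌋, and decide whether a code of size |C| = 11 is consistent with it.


Plotkin bound M ≤ 6; given |C| = 11 > bound (violated).

Check applicability: 2d = 46, n = 39.
2d − n = 7 > 0, so Plotkin applies.
Compute d/(2d−n) = 23/7 ≈ 3.2857.
⌊d/(2d−n)⌋ = 3.
Plotkin bound: M ≤ 2·3 = 6.
Given |C| = 11, check: VIOLATED.
This |C| is above the Plotkin bound, so no binary code with n = 39, d = 23 and 11 codewords exists.


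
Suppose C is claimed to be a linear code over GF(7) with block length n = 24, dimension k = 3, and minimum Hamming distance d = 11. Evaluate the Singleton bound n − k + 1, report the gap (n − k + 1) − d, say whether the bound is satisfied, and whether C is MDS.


Singleton RHS = n − k + 1 = 22, slack = 11, bound satisfied, not MDS.

Singleton bound: d ≤ n − k + 1.
Here n = 24, k = 3, so n − k + 1 = 22.
Given d = 11, check d ≤ 22: YES.
Slack = (n − k + 1) − d = 11.
The code is NOT MDS (slack = 11 > 0).
Description: the claimed parameters are [24, 3, 11]_7; such a code would be non-MDS.


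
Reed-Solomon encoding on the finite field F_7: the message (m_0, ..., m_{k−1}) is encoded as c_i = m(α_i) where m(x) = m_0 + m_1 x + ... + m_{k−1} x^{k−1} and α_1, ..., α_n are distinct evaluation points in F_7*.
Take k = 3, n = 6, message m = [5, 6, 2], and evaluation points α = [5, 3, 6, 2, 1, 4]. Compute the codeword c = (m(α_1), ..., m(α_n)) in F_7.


c = [1, 6, 1, 4, 6, 5]

Message polynomial: m(x) = 5 + 6·x + 2·x^2 (mod 7).
For each evaluation point α_i, compute m(α_i) mod 7:
  α_1 = 5: Horner steps 2 → 2 → 1, so m(5) = 1.
  α_2 = 3: Horner steps 2 → 5 → 6, so m(3) = 6.
  α_3 = 6: Horner steps 2 → 4 → 1, so m(6) = 1.
  α_4 = 2: Horner steps 2 → 3 → 4, so m(2) = 4.
  α_5 = 1: Horner steps 2 → 1 → 6, so m(1) = 6.
  α_6 = 4: Horner steps 2 → 0 → 5, so m(4) = 5.
Codeword c = [1, 6, 1, 4, 6, 5] ∈ F_7^6.


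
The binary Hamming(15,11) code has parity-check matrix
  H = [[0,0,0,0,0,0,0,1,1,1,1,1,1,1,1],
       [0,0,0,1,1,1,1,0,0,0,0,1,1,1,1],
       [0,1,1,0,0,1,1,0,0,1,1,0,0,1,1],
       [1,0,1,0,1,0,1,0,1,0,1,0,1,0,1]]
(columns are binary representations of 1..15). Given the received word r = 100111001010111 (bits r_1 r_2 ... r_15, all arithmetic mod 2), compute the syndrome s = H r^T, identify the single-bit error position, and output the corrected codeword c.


s = (1, 0, 0, 0)^T, error position = 8, corrected codeword c = 100111011010111

Compute s = H r^T mod 2 one row at a time:
  s_1 = 0 + 1 + 0 + 1 + 0 + 1 + 1 + 1 = 5 ≡ 1 (mod 2).
  s_2 = 1 + 1 + 1 + 0 + 0 + 1 + 1 + 1 = 6 ≡ 0 (mod 2).
  s_3 = 0 + 0 + 1 + 0 + 0 + 1 + 1 + 1 = 4 ≡ 0 (mod 2).
  s_4 = 1 + 0 + 1 + 0 + 1 + 1 + 1 + 1 = 6 ≡ 0 (mod 2).
s = (1, 0, 0, 0)^T — this equals column 8 of H (binary 1000), so error is at position 8.
Correct: flip bit 8 of r = 100111001010111 to get c = 100111011010111.


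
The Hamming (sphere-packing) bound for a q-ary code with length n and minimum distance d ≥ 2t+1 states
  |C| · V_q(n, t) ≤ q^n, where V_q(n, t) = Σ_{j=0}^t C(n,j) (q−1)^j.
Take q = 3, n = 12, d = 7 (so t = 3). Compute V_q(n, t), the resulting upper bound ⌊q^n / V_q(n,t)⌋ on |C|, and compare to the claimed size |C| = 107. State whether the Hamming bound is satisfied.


V_q(n, t) = 2049, q^n = 531441, Hamming bound = 259, |C| = 107 ≤ bound (satisfied).

Step 1: Compute V_q(n, t) = Σ_{j=0}^3 C(n, j) (q−1)^j.
  j = 0: C(12,0)·(2)^0 = 1·1 = 1.
  j = 1: C(12,1)·(2)^1 = 12·2 = 24.
  j = 2: C(12,2)·(2)^2 = 66·4 = 264.
  j = 3: C(12,3)·(2)^3 = 220·8 = 1760.
  V_q(n, t) = 1 + 24 + 264 + 1760 = 2049.
Step 2: q^n = 3^12 = 531441.
Step 3: Hamming bound ⌊q^n / V_q(n,t)⌋ = ⌊531441/2049⌋ = 259.
Step 4: Compare |C| = 107 to 259: satisfied.
The claimed |C| lies below the Hamming bound.


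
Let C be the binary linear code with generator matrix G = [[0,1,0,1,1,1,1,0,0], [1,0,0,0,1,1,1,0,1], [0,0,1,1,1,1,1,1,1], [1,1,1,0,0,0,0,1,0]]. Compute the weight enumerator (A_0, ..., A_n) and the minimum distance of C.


Weight distribution: A_0 = 1, A_2 = 2, A_3 = 1, A_4 = 5, A_5 = 2, A_7 = 5. Minimum distance d = 2.

Enumerate all 2^4 = 16 messages m ∈ F_2^4.
For each, compute codeword c = mG in F_2^9, then tally its weight.
  m = 0000 → c = 000000000, weight = 0.
  m = 1000 → c = 010111100, weight = 5.
  m = 0100 → c = 100011101, weight = 5.
  m = 1100 → c = 110100001, weight = 4.
  m = 0010 → c = 001111111, weight = 7.
  m = 1010 → c = 011000011, weight = 4.
  m = 0110 → c = 101100010, weight = 4.
  m = 1110 → c = 111011110, weight = 7.
  m = 0001 → c = 111000010, weight = 4.
  m = 1001 → c = 101111110, weight = 7.
  m = 0101 → c = 011011111, weight = 7.
  m = 1101 → c = 001100011, weight = 4.
  m = 0011 → c = 110111101, weight = 7.
  m = 1011 → c = 100000001, weight = 2.
  m = 0111 → c = 010100000, weight = 2.
  m = 1111 → c = 000011100, weight = 3.
Tally weights:
  weight 0: 1 codewords.
  weight 2: 2 codewords.
  weight 3: 1 codewords.
  weight 4: 5 codewords.
  weight 5: 2 codewords.
  weight 7: 5 codewords.
Minimum distance d = smallest w > 0 with A_w > 0 = 2.
Sanity: Σ A_w = 16 = 2^4 = 16 ✓.


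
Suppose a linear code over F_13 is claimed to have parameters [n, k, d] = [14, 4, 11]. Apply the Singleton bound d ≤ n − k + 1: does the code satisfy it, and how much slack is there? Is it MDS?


Singleton RHS = n − k + 1 = 11, slack = 0, bound satisfied, MDS.

Singleton bound: d ≤ n − k + 1.
Here n = 14, k = 4, so n − k + 1 = 11.
Given d = 11, check d ≤ 11: YES.
Slack = (n − k + 1) − d = 0.
The code is MDS (slack = 0).
Description: the claimed parameters are [14, 4, 11]_13; such a code would be MDS (meets Singleton bound).


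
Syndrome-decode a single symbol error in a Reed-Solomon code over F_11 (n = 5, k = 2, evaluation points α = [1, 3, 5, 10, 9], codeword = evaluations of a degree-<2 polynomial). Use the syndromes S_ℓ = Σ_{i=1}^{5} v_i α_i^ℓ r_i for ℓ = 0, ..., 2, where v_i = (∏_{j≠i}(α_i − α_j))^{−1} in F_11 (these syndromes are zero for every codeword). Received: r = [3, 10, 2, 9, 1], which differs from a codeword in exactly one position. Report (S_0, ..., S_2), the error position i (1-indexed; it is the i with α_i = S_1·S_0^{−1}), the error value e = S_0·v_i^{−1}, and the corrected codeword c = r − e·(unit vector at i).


S = (3, 9, 5), error at position 2, error magnitude e = 2, c = [3, 8, 2, 9, 1].

Step 1: column multipliers v_i = (∏_{j≠i}(α_i − α_j))^{−1} mod 11.
  i = 1 (α = 1): (1−3)(1−5)(1−10)(1−9) = (−2)·(−4)·(−9)·(−8) = 576 ≡ 4, so v_1 = 4^{−1} = 3 (mod 11).
  i = 2 (α = 3): (3−1)(3−5)(3−10)(3−9) = 2·(−2)·(−7)·(−6) = −168 ≡ 8, so v_2 = 8^{−1} = 7 (mod 11).
  i = 3 (α = 5): (5−1)(5−3)(5−10)(5−9) = 4·2·(−5)·(−4) = 160 ≡ 6, so v_3 = 6^{−1} = 2 (mod 11).
  i = 4 (α = 10): (10−1)(10−3)(10−5)(10−9) = 9·7·5·1 = 315 ≡ 7, so v_4 = 7^{−1} = 8 (mod 11).
  i = 5 (α = 9): (9−1)(9−3)(9−5)(9−10) = 8·6·4·(−1) = −192 ≡ 6, so v_5 = 6^{−1} = 2 (mod 11).
  v = [3, 7, 2, 8, 2].
Step 2: syndromes of r = [3, 10, 2, 9, 1] (all sums mod 11).
  S_0 = Σ v_i r_i = 3·3 + 7·10 + 2·2 + 8·9 + 2·1 = 157 ≡ 3.
  S_1 = Σ v_i α_i r_i = 3·1·3 + 7·3·10 + 2·5·2 + 8·10·9 + 2·9·1 = 977 ≡ 9.
  α_i^2 mod 11 = [1, 9, 3, 1, 4].
  S_2 = Σ v_i α_i^2 r_i = 3·1·3 + 7·9·10 + 2·3·2 + 8·1·9 + 2·4·1 = 731 ≡ 5.
  S = (3, 9, 5) ≠ 0, so r is not a codeword (an error is present).
Step 3: locate the error. For a single error e at position i, S_ℓ = v_i·e·α_i^ℓ, so α_err = S_1/S_0.
  S_0^{−1} = 3^{−1} = 4 (mod 11), so α_err = 9·4 = 36 ≡ 3 = α_2. Error position i = 2.
  Consistency check: S_2/S_1 = 5·5 = 25 ≡ 3 = α_err ✓ (single-error assumption holds).
Step 4: error magnitude e = S_0/v_2 = S_0·∏_{j≠2}(α_2 − α_j) = 3·8 = 24 ≡ 2 (mod 11).
Step 5: correct position 2: c_2 = r_2 − e = 10 − 2 ≡ 8 (mod 11). Hence c = [3, 8, 2, 9, 1].
  Check: interpolating c through the α_i gives m(x) = 6 + 8·x (degree < 2) with m(α_i) = c_i for every i, so c is indeed a codeword.


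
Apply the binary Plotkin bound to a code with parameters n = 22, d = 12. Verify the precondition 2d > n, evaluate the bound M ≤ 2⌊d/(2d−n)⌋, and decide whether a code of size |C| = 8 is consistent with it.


Plotkin bound M ≤ 12; given |C| = 8 ≤ bound (satisfied).

Check applicability: 2d = 24, n = 22.
2d − n = 2 > 0, so Plotkin applies.
Compute d/(2d−n) = 12/2 ≈ 6.0000.
⌊d/(2d−n)⌋ = 6.
Plotkin bound: M ≤ 2·6 = 12.
Given |C| = 8, check: satisfied.
This |C| is below the Plotkin bound.


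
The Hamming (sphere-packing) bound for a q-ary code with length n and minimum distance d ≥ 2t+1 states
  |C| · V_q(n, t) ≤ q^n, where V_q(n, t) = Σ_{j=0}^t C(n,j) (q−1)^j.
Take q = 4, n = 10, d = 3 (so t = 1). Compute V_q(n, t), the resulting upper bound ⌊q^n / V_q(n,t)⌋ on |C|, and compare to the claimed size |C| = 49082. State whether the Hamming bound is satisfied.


V_q(n, t) = 31, q^n = 1048576, Hamming bound = 33825, |C| = 49082 > bound (violated).

Step 1: Compute V_q(n, t) = Σ_{j=0}^1 C(n, j) (q−1)^j.
  j = 0: C(10,0)·(3)^0 = 1·1 = 1.
  j = 1: C(10,1)·(3)^1 = 10·3 = 30.
  V_q(n, t) = 1 + 30 = 31.
Step 2: q^n = 4^10 = 1048576.
Step 3: Hamming bound ⌊q^n / V_q(n,t)⌋ = ⌊1048576/31⌋ = 33825.
Step 4: Compare |C| = 49082 to 33825: violated.
The claimed |C| lies above the Hamming bound, so no 4-ary code of length 10 with d ≥ 3 can have 49082 codewords.


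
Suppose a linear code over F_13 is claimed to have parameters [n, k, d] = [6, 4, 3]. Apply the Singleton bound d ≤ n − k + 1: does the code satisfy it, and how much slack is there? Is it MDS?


Singleton RHS = n − k + 1 = 3, slack = 0, bound satisfied, MDS.

Singleton bound: d ≤ n − k + 1.
Here n = 6, k = 4, so n − k + 1 = 3.
Given d = 3, check d ≤ 3: YES.
Slack = (n − k + 1) − d = 0.
The code is MDS (slack = 0).
Description: the claimed parameters are [6, 4, 3]_13; such a code would be MDS (meets Singleton bound).


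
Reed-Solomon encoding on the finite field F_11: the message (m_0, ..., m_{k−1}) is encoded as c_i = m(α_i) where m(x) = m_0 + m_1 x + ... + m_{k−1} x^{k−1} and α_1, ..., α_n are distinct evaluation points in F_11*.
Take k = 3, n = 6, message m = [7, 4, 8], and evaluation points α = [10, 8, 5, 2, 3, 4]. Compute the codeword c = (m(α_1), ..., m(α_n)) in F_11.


c = [0, 1, 7, 3, 3, 8]

Message polynomial: m(x) = 7 + 4·x + 8·x^2 (mod 11).
For each evaluation point α_i, compute m(α_i) mod 11:
  α_1 = 10: Horner steps 8 → 7 → 0, so m(10) = 0.
  α_2 = 8: Horner steps 8 → 2 → 1, so m(8) = 1.
  α_3 = 5: Horner steps 8 → 0 → 7, so m(5) = 7.
  α_4 = 2: Horner steps 8 → 9 → 3, so m(2) = 3.
  α_5 = 3: Horner steps 8 → 6 → 3, so m(3) = 3.
  α_6 = 4: Horner steps 8 → 3 → 8, so m(4) = 8.
Codeword c = [0, 1, 7, 3, 3, 8] ∈ F_11^6.


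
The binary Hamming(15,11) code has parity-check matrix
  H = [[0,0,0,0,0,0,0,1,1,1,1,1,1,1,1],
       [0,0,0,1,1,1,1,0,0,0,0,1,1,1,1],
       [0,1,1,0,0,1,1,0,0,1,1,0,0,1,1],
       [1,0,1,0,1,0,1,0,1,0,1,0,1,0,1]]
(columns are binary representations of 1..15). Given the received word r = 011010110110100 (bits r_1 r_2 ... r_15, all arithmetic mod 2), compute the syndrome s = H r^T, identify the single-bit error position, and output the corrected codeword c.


s = (0, 1, 1, 1)^T, error position = 7, corrected codeword c = 011010010110100

Compute s = H r^T mod 2 one row at a time:
  s_1 = 1 + 0 + 1 + 1 + 0 + 1 + 0 + 0 = 4 ≡ 0 (mod 2).
  s_2 = 0 + 1 + 0 + 1 + 0 + 1 + 0 + 0 = 3 ≡ 1 (mod 2).
  s_3 = 1 + 1 + 0 + 1 + 1 + 1 + 0 + 0 = 5 ≡ 1 (mod 2).
  s_4 = 0 + 1 + 1 + 1 + 0 + 1 + 1 + 0 = 5 ≡ 1 (mod 2).
s = (0, 1, 1, 1)^T — this equals column 7 of H (binary 0111), so error is at position 7.
Correct: flip bit 7 of r = 011010110110100 to get c = 011010010110100.


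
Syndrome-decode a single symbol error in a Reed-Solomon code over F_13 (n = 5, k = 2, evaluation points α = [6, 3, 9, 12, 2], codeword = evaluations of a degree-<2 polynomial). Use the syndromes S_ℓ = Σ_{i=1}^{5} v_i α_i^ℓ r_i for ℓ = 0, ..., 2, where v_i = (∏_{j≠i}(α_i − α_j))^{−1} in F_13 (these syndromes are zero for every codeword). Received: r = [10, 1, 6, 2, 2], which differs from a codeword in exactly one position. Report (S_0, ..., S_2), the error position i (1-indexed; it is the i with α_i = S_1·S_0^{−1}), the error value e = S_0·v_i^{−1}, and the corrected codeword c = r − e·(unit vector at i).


S = (8, 3, 6), error at position 5, error magnitude e = 4, c = [10, 1, 6, 2, 11].

Step 1: column multipliers v_i = (∏_{j≠i}(α_i − α_j))^{−1} mod 13.
  i = 1 (α = 6): (6−3)(6−9)(6−12)(6−2) = 3·(−3)·(−6)·4 = 216 ≡ 8, so v_1 = 8^{−1} = 5 (mod 13).
  i = 2 (α = 3): (3−6)(3−9)(3−12)(3−2) = (−3)·(−6)·(−9)·1 = −162 ≡ 7, so v_2 = 7^{−1} = 2 (mod 13).
  i = 3 (α = 9): (9−6)(9−3)(9−12)(9−2) = 3·6·(−3)·7 = −378 ≡ 12, so v_3 = 12^{−1} = 12 (mod 13).
  i = 4 (α = 12): (12−6)(12−3)(12−9)(12−2) = 6·9·3·10 = 1620 ≡ 8, so v_4 = 8^{−1} = 5 (mod 13).
  i = 5 (α = 2): (2−6)(2−3)(2−9)(2−12) = (−4)·(−1)·(−7)·(−10) = 280 ≡ 7, so v_5 = 7^{−1} = 2 (mod 13).
  v = [5, 2, 12, 5, 2].
Step 2: syndromes of r = [10, 1, 6, 2, 2] (all sums mod 13).
  S_0 = Σ v_i r_i = 5·10 + 2·1 + 12·6 + 5·2 + 2·2 = 138 ≡ 8.
  S_1 = Σ v_i α_i r_i = 5·6·10 + 2·3·1 + 12·9·6 + 5·12·2 + 2·2·2 = 1082 ≡ 3.
  α_i^2 mod 13 = [10, 9, 3, 1, 4].
  S_2 = Σ v_i α_i^2 r_i = 5·10·10 + 2·9·1 + 12·3·6 + 5·1·2 + 2·4·2 = 760 ≡ 6.
  S = (8, 3, 6) ≠ 0, so r is not a codeword (an error is present).
Step 3: locate the error. For a single error e at position i, S_ℓ = v_i·e·α_i^ℓ, so α_err = S_1/S_0.
  S_0^{−1} = 8^{−1} = 5 (mod 13), so α_err = 3·5 = 15 ≡ 2 = α_5. Error position i = 5.
  Consistency check: S_2/S_1 = 6·9 = 54 ≡ 2 = α_err ✓ (single-error assumption holds).
Step 4: error magnitude e = S_0/v_5 = S_0·∏_{j≠5}(α_5 − α_j) = 8·7 = 56 ≡ 4 (mod 13).
Step 5: correct position 5: c_5 = r_5 − e = 2 − 4 ≡ 11 (mod 13). Hence c = [10, 1, 6, 2, 11].
  Check: interpolating c through the α_i gives m(x) = 5 + 3·x (degree < 2) with m(α_i) = c_i for every i, so c is indeed a codeword.


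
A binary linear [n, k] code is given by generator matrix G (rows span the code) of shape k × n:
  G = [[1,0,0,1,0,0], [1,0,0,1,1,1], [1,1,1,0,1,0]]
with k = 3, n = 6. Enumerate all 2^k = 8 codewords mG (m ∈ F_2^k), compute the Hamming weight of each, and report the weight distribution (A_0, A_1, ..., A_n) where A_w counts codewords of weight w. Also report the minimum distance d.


Weight distribution: A_0 = 1, A_2 = 2, A_4 = 5. Minimum distance d = 2.

Enumerate all 2^3 = 8 messages m ∈ F_2^3.
For each, compute codeword c = mG in F_2^6, then tally its weight.
  m = 000 → c = 000000, weight = 0.
  m = 100 → c = 100100, weight = 2.
  m = 010 → c = 100111, weight = 4.
  m = 110 → c = 000011, weight = 2.
  m = 001 → c = 111010, weight = 4.
  m = 101 → c = 011110, weight = 4.
  m = 011 → c = 011101, weight = 4.
  m = 111 → c = 111001, weight = 4.
Tally weights:
  weight 0: 1 codewords.
  weight 2: 2 codewords.
  weight 4: 5 codewords.
Minimum distance d = smallest w > 0 with A_w > 0 = 2.
Sanity: Σ A_w = 8 = 2^3 = 8 ✓.


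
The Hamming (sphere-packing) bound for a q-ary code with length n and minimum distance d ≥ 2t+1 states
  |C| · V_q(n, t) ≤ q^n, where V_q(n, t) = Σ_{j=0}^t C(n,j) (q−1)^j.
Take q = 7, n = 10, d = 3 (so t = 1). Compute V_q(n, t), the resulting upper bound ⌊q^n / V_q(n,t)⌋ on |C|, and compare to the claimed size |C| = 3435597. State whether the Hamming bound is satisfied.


V_q(n, t) = 61, q^n = 282475249, Hamming bound = 4630741, |C| = 3435597 ≤ bound (satisfied).

Step 1: Compute V_q(n, t) = Σ_{j=0}^1 C(n, j) (q−1)^j.
  j = 0: C(10,0)·(6)^0 = 1·1 = 1.
  j = 1: C(10,1)·(6)^1 = 10·6 = 60.
  V_q(n, t) = 1 + 60 = 61.
Step 2: q^n = 7^10 = 282475249.
Step 3: Hamming bound ⌊q^n / V_q(n,t)⌋ = ⌊282475249/61⌋ = 4630741.
Step 4: Compare |C| = 3435597 to 4630741: satisfied.
The claimed |C| lies below the Hamming bound.


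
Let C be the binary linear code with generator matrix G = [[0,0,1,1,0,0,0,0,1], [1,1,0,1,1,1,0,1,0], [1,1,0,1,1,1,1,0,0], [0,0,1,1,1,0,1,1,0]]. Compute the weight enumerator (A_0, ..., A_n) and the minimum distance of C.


Weight distribution: A_0 = 1, A_2 = 2, A_3 = 2, A_4 = 1, A_5 = 4, A_6 = 4, A_7 = 2. Minimum distance d = 2.

Enumerate all 2^4 = 16 messages m ∈ F_2^4.
For each, compute codeword c = mG in F_2^9, then tally its weight.
  m = 0000 → c = 000000000, weight = 0.
  m = 1000 → c = 001100001, weight = 3.
  m = 0100 → c = 110111010, weight = 6.
  m = 1100 → c = 111011011, weight = 7.
  m = 0010 → c = 110111100, weight = 6.
  m = 1010 → c = 111011101, weight = 7.
  m = 0110 → c = 000000110, weight = 2.
  m = 1110 → c = 001100111, weight = 5.
  m = 0001 → c = 001110110, weight = 5.
  m = 1001 → c = 000010111, weight = 4.
  m = 0101 → c = 111001100, weight = 5.
  m = 1101 → c = 110101101, weight = 6.
  m = 0011 → c = 111001010, weight = 5.
  m = 1011 → c = 110101011, weight = 6.
  m = 0111 → c = 001110000, weight = 3.
  m = 1111 → c = 000010001, weight = 2.
Tally weights:
  weight 0: 1 codewords.
  weight 2: 2 codewords.
  weight 3: 2 codewords.
  weight 4: 1 codewords.
  weight 5: 4 codewords.
  weight 6: 4 codewords.
  weight 7: 2 codewords.
Minimum distance d = smallest w > 0 with A_w > 0 = 2.
Sanity: Σ A_w = 16 = 2^4 = 16 ✓.


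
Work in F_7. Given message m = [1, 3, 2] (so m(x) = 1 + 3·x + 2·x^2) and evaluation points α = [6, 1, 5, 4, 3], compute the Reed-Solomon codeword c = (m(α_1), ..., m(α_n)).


c = [0, 6, 3, 3, 0]

Message polynomial: m(x) = 1 + 3·x + 2·x^2 (mod 7).
For each evaluation point α_i, compute m(α_i) mod 7:
  α_1 = 6: Horner steps 2 → 1 → 0, so m(6) = 0.
  α_2 = 1: Horner steps 2 → 5 → 6, so m(1) = 6.
  α_3 = 5: Horner steps 2 → 6 → 3, so m(5) = 3.
  α_4 = 4: Horner steps 2 → 4 → 3, so m(4) = 3.
  α_5 = 3: Horner steps 2 → 2 → 0, so m(3) = 0.
Codeword c = [0, 6, 3, 3, 0] ∈ F_7^5.


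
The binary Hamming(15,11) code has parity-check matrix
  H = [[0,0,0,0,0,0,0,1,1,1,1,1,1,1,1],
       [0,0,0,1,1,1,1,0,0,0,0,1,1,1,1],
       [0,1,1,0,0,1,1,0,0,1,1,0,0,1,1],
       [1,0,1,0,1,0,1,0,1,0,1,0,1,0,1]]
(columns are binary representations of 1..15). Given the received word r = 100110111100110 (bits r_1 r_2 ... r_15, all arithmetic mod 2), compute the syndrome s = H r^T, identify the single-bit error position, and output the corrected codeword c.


s = (1, 1, 1, 1)^T, error position = 15, corrected codeword c = 100110111100111

Compute s = H r^T mod 2 one row at a time:
  s_1 = 1 + 1 + 1 + 0 + 0 + 1 + 1 + 0 = 5 ≡ 1 (mod 2).
  s_2 = 1 + 1 + 0 + 1 + 0 + 1 + 1 + 0 = 5 ≡ 1 (mod 2).
  s_3 = 0 + 0 + 0 + 1 + 1 + 0 + 1 + 0 = 3 ≡ 1 (mod 2).
  s_4 = 1 + 0 + 1 + 1 + 1 + 0 + 1 + 0 = 5 ≡ 1 (mod 2).
s = (1, 1, 1, 1)^T — this equals column 15 of H (binary 1111), so error is at position 15.
Correct: flip bit 15 of r = 100110111100110 to get c = 100110111100111.


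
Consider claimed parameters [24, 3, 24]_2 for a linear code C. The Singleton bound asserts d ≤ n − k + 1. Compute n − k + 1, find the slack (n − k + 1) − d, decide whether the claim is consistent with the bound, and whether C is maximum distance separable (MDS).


Singleton RHS = n − k + 1 = 22, slack = -2, bound violated (no such code; not MDS).

Singleton bound: d ≤ n − k + 1.
Here n = 24, k = 3, so n − k + 1 = 22.
Given d = 24, check d ≤ 22: NO.
Slack = (n − k + 1) − d = -2.
The slack is negative: d = 24 exceeds n − k + 1 = 22 by 2, so the Singleton bound is violated and no linear [24, 3, 24]_2 code can exist. In particular it is not MDS (MDS requires d = n − k + 1 exactly).
Description: the claimed parameters are [24, 3, 24]_2; such a code would be impossible (violates the Singleton bound).


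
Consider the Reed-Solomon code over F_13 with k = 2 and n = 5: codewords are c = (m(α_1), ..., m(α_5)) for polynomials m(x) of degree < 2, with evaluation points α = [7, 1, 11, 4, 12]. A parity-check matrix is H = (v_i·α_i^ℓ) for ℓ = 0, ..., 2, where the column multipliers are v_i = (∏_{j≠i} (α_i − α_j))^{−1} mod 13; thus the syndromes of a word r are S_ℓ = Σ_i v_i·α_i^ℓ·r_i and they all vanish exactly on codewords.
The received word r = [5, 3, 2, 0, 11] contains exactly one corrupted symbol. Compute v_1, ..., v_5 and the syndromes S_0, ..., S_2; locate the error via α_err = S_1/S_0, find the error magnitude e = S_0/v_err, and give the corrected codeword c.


S = (3, 12, 9), error at position 4, error magnitude e = 9, c = [5, 3, 2, 4, 11].

Step 1: column multipliers v_i = (∏_{j≠i}(α_i − α_j))^{−1} mod 13.
  i = 1 (α = 7): (7−1)(7−11)(7−4)(7−12) = 6·(−4)·3·(−5) = 360 ≡ 9, so v_1 = 9^{−1} = 3 (mod 13).
  i = 2 (α = 1): (1−7)(1−11)(1−4)(1−12) = (−6)·(−10)·(−3)·(−11) = 1980 ≡ 4, so v_2 = 4^{−1} = 10 (mod 13).
  i = 3 (α = 11): (11−7)(11−1)(11−4)(11−12) = 4·10·7·(−1) = −280 ≡ 6, so v_3 = 6^{−1} = 11 (mod 13).
  i = 4 (α = 4): (4−7)(4−1)(4−11)(4−12) = (−3)·3·(−7)·(−8) = −504 ≡ 3, so v_4 = 3^{−1} = 9 (mod 13).
  i = 5 (α = 12): (12−7)(12−1)(12−11)(12−4) = 5·11·1·8 = 440 ≡ 11, so v_5 = 11^{−1} = 6 (mod 13).
  v = [3, 10, 11, 9, 6].
Step 2: syndromes of r = [5, 3, 2, 0, 11] (all sums mod 13).
  S_0 = Σ v_i r_i = 3·5 + 10·3 + 11·2 + 9·0 + 6·11 = 133 ≡ 3.
  S_1 = Σ v_i α_i r_i = 3·7·5 + 10·1·3 + 11·11·2 + 9·4·0 + 6·12·11 = 1169 ≡ 12.
  α_i^2 mod 13 = [10, 1, 4, 3, 1].
  S_2 = Σ v_i α_i^2 r_i = 3·10·5 + 10·1·3 + 11·4·2 + 9·3·0 + 6·1·11 = 334 ≡ 9.
  S = (3, 12, 9) ≠ 0, so r is not a codeword (an error is present).
Step 3: locate the error. For a single error e at position i, S_ℓ = v_i·e·α_i^ℓ, so α_err = S_1/S_0.
  S_0^{−1} = 3^{−1} = 9 (mod 13), so α_err = 12·9 = 108 ≡ 4 = α_4. Error position i = 4.
  Consistency check: S_2/S_1 = 9·12 = 108 ≡ 4 = α_err ✓ (single-error assumption holds).
Step 4: error magnitude e = S_0/v_4 = S_0·∏_{j≠4}(α_4 − α_j) = 3·3 = 9 ≡ 9 (mod 13).
Step 5: correct position 4: c_4 = r_4 − e = 0 − 9 ≡ 4 (mod 13). Hence c = [5, 3, 2, 4, 11].
  Check: interpolating c through the α_i gives m(x) = 7 + 9·x (degree < 2) with m(α_i) = c_i for every i, so c is indeed a codeword.


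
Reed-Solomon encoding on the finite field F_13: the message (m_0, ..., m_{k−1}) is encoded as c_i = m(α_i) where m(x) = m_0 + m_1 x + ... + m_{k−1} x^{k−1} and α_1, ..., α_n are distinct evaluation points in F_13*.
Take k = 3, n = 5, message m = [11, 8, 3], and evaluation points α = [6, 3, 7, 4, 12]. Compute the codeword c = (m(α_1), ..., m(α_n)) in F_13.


c = [11, 10, 6, 0, 6]

Message polynomial: m(x) = 11 + 8·x + 3·x^2 (mod 13).
For each evaluation point α_i, compute m(α_i) mod 13:
  α_1 = 6: Horner steps 3 → 0 → 11, so m(6) = 11.
  α_2 = 3: Horner steps 3 → 4 → 10, so m(3) = 10.
  α_3 = 7: Horner steps 3 → 3 → 6, so m(7) = 6.
  α_4 = 4: Horner steps 3 → 7 → 0, so m(4) = 0.
  α_5 = 12: Horner steps 3 → 5 → 6, so m(12) = 6.
Codeword c = [11, 10, 6, 0, 6] ∈ F_13^5.


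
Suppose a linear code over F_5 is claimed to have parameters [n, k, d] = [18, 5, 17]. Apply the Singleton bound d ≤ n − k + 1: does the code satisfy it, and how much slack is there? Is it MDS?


Singleton RHS = n − k + 1 = 14, slack = -3, bound violated (no such code; not MDS).

Singleton bound: d ≤ n − k + 1.
Here n = 18, k = 5, so n − k + 1 = 14.
Given d = 17, check d ≤ 14: NO.
Slack = (n − k + 1) − d = -3.
The slack is negative: d = 17 exceeds n − k + 1 = 14 by 3, so the Singleton bound is violated and no linear [18, 5, 17]_5 code can exist. In particular it is not MDS (MDS requires d = n − k + 1 exactly).
Description: the claimed parameters are [18, 5, 17]_5; such a code would be impossible (violates the Singleton bound).


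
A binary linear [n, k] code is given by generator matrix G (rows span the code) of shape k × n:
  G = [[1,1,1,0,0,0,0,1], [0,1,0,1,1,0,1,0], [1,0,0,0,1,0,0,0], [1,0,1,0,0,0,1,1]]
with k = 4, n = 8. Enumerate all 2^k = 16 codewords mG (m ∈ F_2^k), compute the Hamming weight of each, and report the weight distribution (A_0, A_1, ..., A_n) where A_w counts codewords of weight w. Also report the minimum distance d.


Weight distribution: A_0 = 1, A_2 = 4, A_4 = 9, A_6 = 2. Minimum distance d = 2.

Enumerate all 2^4 = 16 messages m ∈ F_2^4.
For each, compute codeword c = mG in F_2^8, then tally its weight.
  m = 0000 → c = 00000000, weight = 0.
  m = 1000 → c = 11100001, weight = 4.
  m = 0100 → c = 01011010, weight = 4.
  m = 1100 → c = 10111011, weight = 6.
  m = 0010 → c = 10001000, weight = 2.
  m = 1010 → c = 01101001, weight = 4.
  m = 0110 → c = 11010010, weight = 4.
  m = 1110 → c = 00110011, weight = 4.
  m = 0001 → c = 10100011, weight = 4.
  m = 1001 → c = 01000010, weight = 2.
  m = 0101 → c = 11111001, weight = 6.
  m = 1101 → c = 00011000, weight = 2.
  m = 0011 → c = 00101011, weight = 4.
  m = 1011 → c = 11001010, weight = 4.
  m = 0111 → c = 01110001, weight = 4.
  m = 1111 → c = 10010000, weight = 2.
Tally weights:
  weight 0: 1 codewords.
  weight 2: 4 codewords.
  weight 4: 9 codewords.
  weight 6: 2 codewords.
Minimum distance d = smallest w > 0 with A_w > 0 = 2.
Sanity: Σ A_w = 16 = 2^4 = 16 ✓.


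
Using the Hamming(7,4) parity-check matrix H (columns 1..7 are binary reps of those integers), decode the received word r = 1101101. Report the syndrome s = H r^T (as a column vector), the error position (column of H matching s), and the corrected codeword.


s = (1, 0, 1)^T, error position = 5, corrected codeword c = 1101001

Compute s = H r^T mod 2 one row at a time:
  s_1 = 1 + 1 + 0 + 1 = 3 ≡ 1 (mod 2).
  s_2 = 1 + 0 + 0 + 1 = 2 ≡ 0 (mod 2).
  s_3 = 1 + 0 + 1 + 1 = 3 ≡ 1 (mod 2).
s = (1, 0, 1)^T — this equals column 5 of H (binary 101), so error is at position 5.
Correct: flip bit 5 of r = 1101101 to get c = 1101001.


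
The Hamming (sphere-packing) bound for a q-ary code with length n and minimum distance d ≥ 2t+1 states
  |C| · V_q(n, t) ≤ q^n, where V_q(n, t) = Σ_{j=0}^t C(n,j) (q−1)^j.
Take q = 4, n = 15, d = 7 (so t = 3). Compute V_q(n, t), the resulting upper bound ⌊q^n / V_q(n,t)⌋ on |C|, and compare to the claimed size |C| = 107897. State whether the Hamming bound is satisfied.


V_q(n, t) = 13276, q^n = 1073741824, Hamming bound = 80878, |C| = 107897 > bound (violated).

Step 1: Compute V_q(n, t) = Σ_{j=0}^3 C(n, j) (q−1)^j.
  j = 0: C(15,0)·(3)^0 = 1·1 = 1.
  j = 1: C(15,1)·(3)^1 = 15·3 = 45.
  j = 2: C(15,2)·(3)^2 = 105·9 = 945.
  j = 3: C(15,3)·(3)^3 = 455·27 = 12285.
  V_q(n, t) = 1 + 45 + 945 + 12285 = 13276.
Step 2: q^n = 4^15 = 1073741824.
Step 3: Hamming bound ⌊q^n / V_q(n,t)⌋ = ⌊1073741824/13276⌋ = 80878.
Step 4: Compare |C| = 107897 to 80878: violated.
The claimed |C| lies above the Hamming bound, so no 4-ary code of length 15 with d ≥ 7 can have 107897 codewords.


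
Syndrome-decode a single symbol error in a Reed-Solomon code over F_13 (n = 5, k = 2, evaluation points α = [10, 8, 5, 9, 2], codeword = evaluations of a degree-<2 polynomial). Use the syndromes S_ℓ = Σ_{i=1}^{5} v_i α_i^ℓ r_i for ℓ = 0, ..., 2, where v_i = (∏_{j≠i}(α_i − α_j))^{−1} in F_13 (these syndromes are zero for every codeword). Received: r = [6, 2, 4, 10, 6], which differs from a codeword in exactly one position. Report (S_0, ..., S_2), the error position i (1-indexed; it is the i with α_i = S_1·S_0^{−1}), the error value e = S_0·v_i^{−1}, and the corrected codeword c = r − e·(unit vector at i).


S = (7, 5, 11), error at position 1, error magnitude e = 1, c = [5, 2, 4, 10, 6].

Step 1: column multipliers v_i = (∏_{j≠i}(α_i − α_j))^{−1} mod 13.
  i = 1 (α = 10): (10−8)(10−5)(10−9)(10−2) = 2·5·1·8 = 80 ≡ 2, so v_1 = 2^{−1} = 7 (mod 13).
  i = 2 (α = 8): (8−10)(8−5)(8−9)(8−2) = (−2)·3·(−1)·6 = 36 ≡ 10, so v_2 = 10^{−1} = 4 (mod 13).
  i = 3 (α = 5): (5−10)(5−8)(5−9)(5−2) = (−5)·(−3)·(−4)·3 = −180 ≡ 2, so v_3 = 2^{−1} = 7 (mod 13).
  i = 4 (α = 9): (9−10)(9−8)(9−5)(9−2) = (−1)·1·4·7 = −28 ≡ 11, so v_4 = 11^{−1} = 6 (mod 13).
  i = 5 (α = 2): (2−10)(2−8)(2−5)(2−9) = (−8)·(−6)·(−3)·(−7) = 1008 ≡ 7, so v_5 = 7^{−1} = 2 (mod 13).
  v = [7, 4, 7, 6, 2].
Step 2: syndromes of r = [6, 2, 4, 10, 6] (all sums mod 13).
  S_0 = Σ v_i r_i = 7·6 + 4·2 + 7·4 + 6·10 + 2·6 = 150 ≡ 7.
  S_1 = Σ v_i α_i r_i = 7·10·6 + 4·8·2 + 7·5·4 + 6·9·10 + 2·2·6 = 1188 ≡ 5.
  α_i^2 mod 13 = [9, 12, 12, 3, 4].
  S_2 = Σ v_i α_i^2 r_i = 7·9·6 + 4·12·2 + 7·12·4 + 6·3·10 + 2·4·6 = 1038 ≡ 11.
  S = (7, 5, 11) ≠ 0, so r is not a codeword (an error is present).
Step 3: locate the error. For a single error e at position i, S_ℓ = v_i·e·α_i^ℓ, so α_err = S_1/S_0.
  S_0^{−1} = 7^{−1} = 2 (mod 13), so α_err = 5·2 = 10 ≡ 10 = α_1. Error position i = 1.
  Consistency check: S_2/S_1 = 11·8 = 88 ≡ 10 = α_err ✓ (single-error assumption holds).
Step 4: error magnitude e = S_0/v_1 = S_0·∏_{j≠1}(α_1 − α_j) = 7·2 = 14 ≡ 1 (mod 13).
Step 5: correct position 1: c_1 = r_1 − e = 6 − 1 ≡ 5 (mod 13). Hence c = [5, 2, 4, 10, 6].
  Check: interpolating c through the α_i gives m(x) = 3 + 8·x (degree < 2) with m(α_i) = c_i for every i, so c is indeed a codeword.


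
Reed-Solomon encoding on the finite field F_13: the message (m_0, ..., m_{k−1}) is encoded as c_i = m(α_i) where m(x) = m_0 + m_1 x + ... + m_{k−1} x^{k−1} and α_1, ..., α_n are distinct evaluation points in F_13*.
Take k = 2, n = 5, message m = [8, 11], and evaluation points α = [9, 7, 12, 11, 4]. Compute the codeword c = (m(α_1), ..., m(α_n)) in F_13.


c = [3, 7, 10, 12, 0]

Message polynomial: m(x) = 8 + 11·x (mod 13).
For each evaluation point α_i, compute m(α_i) mod 13:
  α_1 = 9: Horner steps 11 → 3, so m(9) = 3.
  α_2 = 7: Horner steps 11 → 7, so m(7) = 7.
  α_3 = 12: Horner steps 11 → 10, so m(12) = 10.
  α_4 = 11: Horner steps 11 → 12, so m(11) = 12.
  α_5 = 4: Horner steps 11 → 0, so m(4) = 0.
Codeword c = [3, 7, 10, 12, 0] ∈ F_13^5.


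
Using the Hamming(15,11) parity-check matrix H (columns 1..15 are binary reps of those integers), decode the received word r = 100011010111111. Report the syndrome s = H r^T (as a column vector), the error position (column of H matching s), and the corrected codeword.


s = (1, 0, 1, 1)^T, error position = 11, corrected codeword c = 100011010101111

Compute s = H r^T mod 2 one row at a time:
  s_1 = 1 + 0 + 1 + 1 + 1 + 1 + 1 + 1 = 7 ≡ 1 (mod 2).
  s_2 = 0 + 1 + 1 + 0 + 1 + 1 + 1 + 1 = 6 ≡ 0 (mod 2).
  s_3 = 0 + 0 + 1 + 0 + 1 + 1 + 1 + 1 = 5 ≡ 1 (mod 2).
  s_4 = 1 + 0 + 1 + 0 + 0 + 1 + 1 + 1 = 5 ≡ 1 (mod 2).
s = (1, 0, 1, 1)^T — this equals column 11 of H (binary 1011), so error is at position 11.
Correct: flip bit 11 of r = 100011010111111 to get c = 100011010101111.


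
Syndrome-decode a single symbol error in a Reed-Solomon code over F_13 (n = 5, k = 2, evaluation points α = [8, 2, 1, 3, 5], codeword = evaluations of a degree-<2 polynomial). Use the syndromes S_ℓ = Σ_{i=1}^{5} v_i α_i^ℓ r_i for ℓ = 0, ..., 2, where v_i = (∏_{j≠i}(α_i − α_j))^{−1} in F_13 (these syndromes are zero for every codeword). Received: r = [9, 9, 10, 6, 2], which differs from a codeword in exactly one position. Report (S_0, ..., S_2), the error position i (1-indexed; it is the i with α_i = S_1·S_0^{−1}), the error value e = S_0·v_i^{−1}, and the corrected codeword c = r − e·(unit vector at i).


S = (5, 10, 7), error at position 2, error magnitude e = 1, c = [9, 8, 10, 6, 2].

Step 1: column multipliers v_i = (∏_{j≠i}(α_i − α_j))^{−1} mod 13.
  i = 1 (α = 8): (8−2)(8−1)(8−3)(8−5) = 6·7·5·3 = 630 ≡ 6, so v_1 = 6^{−1} = 11 (mod 13).
  i = 2 (α = 2): (2−8)(2−1)(2−3)(2−5) = (−6)·1·(−1)·(−3) = −18 ≡ 8, so v_2 = 8^{−1} = 5 (mod 13).
  i = 3 (α = 1): (1−8)(1−2)(1−3)(1−5) = (−7)·(−1)·(−2)·(−4) = 56 ≡ 4, so v_3 = 4^{−1} = 10 (mod 13).
  i = 4 (α = 3): (3−8)(3−2)(3−1)(3−5) = (−5)·1·2·(−2) = 20 ≡ 7, so v_4 = 7^{−1} = 2 (mod 13).
  i = 5 (α = 5): (5−8)(5−2)(5−1)(5−3) = (−3)·3·4·2 = −72 ≡ 6, so v_5 = 6^{−1} = 11 (mod 13).
  v = [11, 5, 10, 2, 11].
Step 2: syndromes of r = [9, 9, 10, 6, 2] (all sums mod 13).
  S_0 = Σ v_i r_i = 11·9 + 5·9 + 10·10 + 2·6 + 11·2 = 278 ≡ 5.
  S_1 = Σ v_i α_i r_i = 11·8·9 + 5·2·9 + 10·1·10 + 2·3·6 + 11·5·2 = 1128 ≡ 10.
  α_i^2 mod 13 = [12, 4, 1, 9, 12].
  S_2 = Σ v_i α_i^2 r_i = 11·12·9 + 5·4·9 + 10·1·10 + 2·9·6 + 11·12·2 = 1840 ≡ 7.
  S = (5, 10, 7) ≠ 0, so r is not a codeword (an error is present).
Step 3: locate the error. For a single error e at position i, S_ℓ = v_i·e·α_i^ℓ, so α_err = S_1/S_0.
  S_0^{−1} = 5^{−1} = 8 (mod 13), so α_err = 10·8 = 80 ≡ 2 = α_2. Error position i = 2.
  Consistency check: S_2/S_1 = 7·4 = 28 ≡ 2 = α_err ✓ (single-error assumption holds).
Step 4: error magnitude e = S_0/v_2 = S_0·∏_{j≠2}(α_2 − α_j) = 5·8 = 40 ≡ 1 (mod 13).
Step 5: correct position 2: c_2 = r_2 − e = 9 − 1 ≡ 8 (mod 13). Hence c = [9, 8, 10, 6, 2].
  Check: interpolating c through the α_i gives m(x) = 12 + 11·x (degree < 2) with m(α_i) = c_i for every i, so c is indeed a codeword.


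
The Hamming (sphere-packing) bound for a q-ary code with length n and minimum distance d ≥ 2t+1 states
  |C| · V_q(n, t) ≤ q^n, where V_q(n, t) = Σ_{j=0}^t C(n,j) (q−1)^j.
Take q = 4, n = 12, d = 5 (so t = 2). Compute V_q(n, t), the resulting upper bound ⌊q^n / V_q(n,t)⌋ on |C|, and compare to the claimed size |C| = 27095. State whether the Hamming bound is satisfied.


V_q(n, t) = 631, q^n = 16777216, Hamming bound = 26588, |C| = 27095 > bound (violated).

Step 1: Compute V_q(n, t) = Σ_{j=0}^2 C(n, j) (q−1)^j.
  j = 0: C(12,0)·(3)^0 = 1·1 = 1.
  j = 1: C(12,1)·(3)^1 = 12·3 = 36.
  j = 2: C(12,2)·(3)^2 = 66·9 = 594.
  V_q(n, t) = 1 + 36 + 594 = 631.
Step 2: q^n = 4^12 = 16777216.
Step 3: Hamming bound ⌊q^n / V_q(n,t)⌋ = ⌊16777216/631⌋ = 26588.
Step 4: Compare |C| = 27095 to 26588: violated.
The claimed |C| lies above the Hamming bound, so no 4-ary code of length 12 with d ≥ 5 can have 27095 codewords.


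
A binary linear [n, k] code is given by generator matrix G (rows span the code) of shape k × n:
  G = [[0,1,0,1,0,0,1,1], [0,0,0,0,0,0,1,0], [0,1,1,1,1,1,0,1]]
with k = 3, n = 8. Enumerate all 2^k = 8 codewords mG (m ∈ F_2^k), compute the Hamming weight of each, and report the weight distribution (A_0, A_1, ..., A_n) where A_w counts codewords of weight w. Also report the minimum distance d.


Weight distribution: A_0 = 1, A_1 = 1, A_3 = 2, A_4 = 2, A_6 = 1, A_7 = 1. Minimum distance d = 1.

Enumerate all 2^3 = 8 messages m ∈ F_2^3.
For each, compute codeword c = mG in F_2^8, then tally its weight.
  m = 000 → c = 00000000, weight = 0.
  m = 100 → c = 01010011, weight = 4.
  m = 010 → c = 00000010, weight = 1.
  m = 110 → c = 01010001, weight = 3.
  m = 001 → c = 01111101, weight = 6.
  m = 101 → c = 00101110, weight = 4.
  m = 011 → c = 01111111, weight = 7.
  m = 111 → c = 00101100, weight = 3.
Tally weights:
  weight 0: 1 codewords.
  weight 1: 1 codewords.
  weight 3: 2 codewords.
  weight 4: 2 codewords.
  weight 6: 1 codewords.
  weight 7: 1 codewords.
Minimum distance d = smallest w > 0 with A_w > 0 = 1.
Sanity: Σ A_w = 8 = 2^3 = 8 ✓.


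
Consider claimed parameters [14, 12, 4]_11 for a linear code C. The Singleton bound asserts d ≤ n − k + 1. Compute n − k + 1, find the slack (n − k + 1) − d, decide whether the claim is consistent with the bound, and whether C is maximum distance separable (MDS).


Singleton RHS = n − k + 1 = 3, slack = -1, bound violated (no such code; not MDS).

Singleton bound: d ≤ n − k + 1.
Here n = 14, k = 12, so n − k + 1 = 3.
Given d = 4, check d ≤ 3: NO.
Slack = (n − k + 1) − d = -1.
The slack is negative: d = 4 exceeds n − k + 1 = 3 by 1, so the Singleton bound is violated and no linear [14, 12, 4]_11 code can exist. In particular it is not MDS (MDS requires d = n − k + 1 exactly).
Description: the claimed parameters are [14, 12, 4]_11; such a code would be impossible (violates the Singleton bound).


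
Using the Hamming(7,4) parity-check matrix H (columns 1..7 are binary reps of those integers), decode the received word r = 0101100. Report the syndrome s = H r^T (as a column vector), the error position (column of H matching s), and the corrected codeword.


s = (0, 1, 1)^T, error position = 3, corrected codeword c = 0111100

Compute s = H r^T mod 2 one row at a time:
  s_1 = 1 + 1 + 0 + 0 = 2 ≡ 0 (mod 2).
  s_2 = 1 + 0 + 0 + 0 = 1 ≡ 1 (mod 2).
  s_3 = 0 + 0 + 1 + 0 = 1 ≡ 1 (mod 2).
s = (0, 1, 1)^T — this equals column 3 of H (binary 011), so error is at position 3.
Correct: flip bit 3 of r = 0101100 to get c = 0111100.


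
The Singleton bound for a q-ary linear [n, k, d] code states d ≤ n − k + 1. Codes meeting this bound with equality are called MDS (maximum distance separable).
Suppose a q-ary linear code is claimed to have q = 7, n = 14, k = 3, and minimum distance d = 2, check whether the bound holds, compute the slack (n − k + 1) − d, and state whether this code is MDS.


Singleton RHS = n − k + 1 = 12, slack = 10, bound satisfied, not MDS.

Singleton bound: d ≤ n − k + 1.
Here n = 14, k = 3, so n − k + 1 = 12.
Given d = 2, check d ≤ 12: YES.
Slack = (n − k + 1) − d = 10.
The code is NOT MDS (slack = 10 > 0).
Description: the claimed parameters are [14, 3, 2]_7; such a code would be non-MDS.


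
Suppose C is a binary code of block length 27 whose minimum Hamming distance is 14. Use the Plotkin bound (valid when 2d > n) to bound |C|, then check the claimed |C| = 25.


Plotkin bound M ≤ 28; given |C| = 25 ≤ bound (satisfied).

Check applicability: 2d = 28, n = 27.
2d − n = 1 > 0, so Plotkin applies.
Compute d/(2d−n) = 14/1 ≈ 14.0000.
⌊d/(2d−n)⌋ = 14.
Plotkin bound: M ≤ 2·14 = 28.
Given |C| = 25, check: satisfied.
This |C| is below the Plotkin bound.


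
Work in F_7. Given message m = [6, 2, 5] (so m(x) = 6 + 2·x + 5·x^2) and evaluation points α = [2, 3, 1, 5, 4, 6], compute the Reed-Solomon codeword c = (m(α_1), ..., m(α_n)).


c = [2, 1, 6, 1, 3, 2]

Message polynomial: m(x) = 6 + 2·x + 5·x^2 (mod 7).
For each evaluation point α_i, compute m(α_i) mod 7:
  α_1 = 2: Horner steps 5 → 5 → 2, so m(2) = 2.
  α_2 = 3: Horner steps 5 → 3 → 1, so m(3) = 1.
  α_3 = 1: Horner steps 5 → 0 → 6, so m(1) = 6.
  α_4 = 5: Horner steps 5 → 6 → 1, so m(5) = 1.
  α_5 = 4: Horner steps 5 → 1 → 3, so m(4) = 3.
  α_6 = 6: Horner steps 5 → 4 → 2, so m(6) = 2.
Codeword c = [2, 1, 6, 1, 3, 2] ∈ F_7^6.
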